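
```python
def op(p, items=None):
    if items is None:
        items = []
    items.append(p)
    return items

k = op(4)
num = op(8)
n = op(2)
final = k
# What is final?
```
[4]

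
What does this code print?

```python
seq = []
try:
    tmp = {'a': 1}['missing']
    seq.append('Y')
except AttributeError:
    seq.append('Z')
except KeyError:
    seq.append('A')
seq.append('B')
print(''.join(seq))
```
AB

KeyError is caught by its specific handler, not AttributeError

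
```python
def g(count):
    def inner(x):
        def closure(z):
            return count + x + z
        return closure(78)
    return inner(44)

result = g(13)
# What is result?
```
135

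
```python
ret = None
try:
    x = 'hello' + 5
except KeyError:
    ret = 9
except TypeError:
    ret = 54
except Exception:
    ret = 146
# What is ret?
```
54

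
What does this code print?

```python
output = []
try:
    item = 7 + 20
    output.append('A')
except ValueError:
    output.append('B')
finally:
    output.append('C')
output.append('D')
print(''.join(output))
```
ACD

finally runs after normal execution too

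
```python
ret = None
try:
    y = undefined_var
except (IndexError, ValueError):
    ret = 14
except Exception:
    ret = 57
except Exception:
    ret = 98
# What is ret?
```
57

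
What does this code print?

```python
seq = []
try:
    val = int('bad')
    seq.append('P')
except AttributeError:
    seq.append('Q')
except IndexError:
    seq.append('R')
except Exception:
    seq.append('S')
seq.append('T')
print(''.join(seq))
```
ST

ValueError not specifically caught, falls to Exception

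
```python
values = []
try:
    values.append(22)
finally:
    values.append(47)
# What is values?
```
[22, 47]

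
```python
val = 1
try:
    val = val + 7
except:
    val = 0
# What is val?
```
8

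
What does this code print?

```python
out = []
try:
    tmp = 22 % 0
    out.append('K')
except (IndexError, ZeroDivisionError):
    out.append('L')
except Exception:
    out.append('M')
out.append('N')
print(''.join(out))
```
LN

ZeroDivisionError matches tuple containing it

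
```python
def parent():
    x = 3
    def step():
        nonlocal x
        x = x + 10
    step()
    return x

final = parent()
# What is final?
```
13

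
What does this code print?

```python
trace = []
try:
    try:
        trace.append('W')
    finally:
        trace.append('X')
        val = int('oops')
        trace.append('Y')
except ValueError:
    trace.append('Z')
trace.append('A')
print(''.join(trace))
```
WXZA

Exception in inner finally caught by outer except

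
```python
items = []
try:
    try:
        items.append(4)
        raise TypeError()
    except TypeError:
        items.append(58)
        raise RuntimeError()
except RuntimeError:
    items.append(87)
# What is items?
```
[4, 58, 87]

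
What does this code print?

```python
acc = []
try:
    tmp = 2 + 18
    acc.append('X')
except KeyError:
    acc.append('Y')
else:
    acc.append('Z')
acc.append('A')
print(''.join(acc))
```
XZA

else block runs when no exception occurs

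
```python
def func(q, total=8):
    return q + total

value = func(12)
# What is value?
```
20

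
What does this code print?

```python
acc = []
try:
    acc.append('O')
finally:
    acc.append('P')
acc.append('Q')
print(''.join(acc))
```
OPQ

try/finally without except, no exception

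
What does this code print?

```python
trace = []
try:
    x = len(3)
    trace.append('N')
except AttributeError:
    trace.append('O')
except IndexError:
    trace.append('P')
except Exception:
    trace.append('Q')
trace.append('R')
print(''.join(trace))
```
QR

TypeError not specifically caught, falls to Exception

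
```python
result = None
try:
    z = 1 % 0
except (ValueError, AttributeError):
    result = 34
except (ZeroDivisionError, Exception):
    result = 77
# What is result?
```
77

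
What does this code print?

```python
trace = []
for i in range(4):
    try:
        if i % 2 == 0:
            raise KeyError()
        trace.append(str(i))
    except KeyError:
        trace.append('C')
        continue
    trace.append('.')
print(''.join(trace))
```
C1.C3.

continue in except skips rest of loop body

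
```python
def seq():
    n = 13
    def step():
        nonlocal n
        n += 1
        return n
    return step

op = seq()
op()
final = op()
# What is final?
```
15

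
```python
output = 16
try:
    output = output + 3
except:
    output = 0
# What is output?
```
19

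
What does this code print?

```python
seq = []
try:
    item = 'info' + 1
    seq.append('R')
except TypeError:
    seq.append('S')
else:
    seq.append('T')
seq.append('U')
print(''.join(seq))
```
SU

else block skipped when exception is caught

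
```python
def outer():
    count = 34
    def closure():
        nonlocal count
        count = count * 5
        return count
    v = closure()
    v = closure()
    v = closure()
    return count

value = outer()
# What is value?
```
4250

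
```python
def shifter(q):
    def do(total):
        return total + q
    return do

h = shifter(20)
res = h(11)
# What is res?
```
31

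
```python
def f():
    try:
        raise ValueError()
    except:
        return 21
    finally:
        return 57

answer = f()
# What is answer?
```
57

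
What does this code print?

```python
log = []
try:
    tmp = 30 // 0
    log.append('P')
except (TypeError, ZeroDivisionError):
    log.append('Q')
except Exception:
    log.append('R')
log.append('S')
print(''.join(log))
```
QS

ZeroDivisionError matches tuple containing it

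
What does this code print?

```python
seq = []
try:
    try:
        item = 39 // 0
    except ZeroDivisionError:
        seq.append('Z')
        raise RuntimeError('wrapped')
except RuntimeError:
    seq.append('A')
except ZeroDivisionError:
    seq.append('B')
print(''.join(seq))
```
ZA

New RuntimeError raised, caught by outer RuntimeError handler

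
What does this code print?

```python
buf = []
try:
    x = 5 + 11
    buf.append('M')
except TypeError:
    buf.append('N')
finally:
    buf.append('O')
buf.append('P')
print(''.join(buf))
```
MOP

finally runs after normal execution too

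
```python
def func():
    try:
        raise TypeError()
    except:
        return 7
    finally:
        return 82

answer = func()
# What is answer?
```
82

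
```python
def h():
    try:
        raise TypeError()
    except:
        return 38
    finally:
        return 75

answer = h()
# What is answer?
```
75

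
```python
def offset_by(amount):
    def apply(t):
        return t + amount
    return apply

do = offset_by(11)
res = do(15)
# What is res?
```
26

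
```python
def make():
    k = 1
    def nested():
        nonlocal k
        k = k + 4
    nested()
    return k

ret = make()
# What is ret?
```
5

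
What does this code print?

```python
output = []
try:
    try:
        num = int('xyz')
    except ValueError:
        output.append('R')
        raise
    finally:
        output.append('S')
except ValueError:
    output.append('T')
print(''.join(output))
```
RST

finally runs before re-raised exception propagates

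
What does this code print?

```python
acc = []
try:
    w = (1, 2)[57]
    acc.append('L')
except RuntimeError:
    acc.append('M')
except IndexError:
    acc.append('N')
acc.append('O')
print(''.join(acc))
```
NO

IndexError is caught by its specific handler, not RuntimeError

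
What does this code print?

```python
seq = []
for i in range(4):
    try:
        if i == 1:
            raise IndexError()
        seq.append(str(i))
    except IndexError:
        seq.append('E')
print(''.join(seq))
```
0E23

Exception on i=1 caught, loop continues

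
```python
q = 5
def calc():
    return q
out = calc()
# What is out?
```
5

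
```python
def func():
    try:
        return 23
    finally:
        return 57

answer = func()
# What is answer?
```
57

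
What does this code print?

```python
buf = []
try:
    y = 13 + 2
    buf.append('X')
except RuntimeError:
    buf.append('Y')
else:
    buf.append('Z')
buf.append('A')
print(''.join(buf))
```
XZA

else block runs when no exception occurs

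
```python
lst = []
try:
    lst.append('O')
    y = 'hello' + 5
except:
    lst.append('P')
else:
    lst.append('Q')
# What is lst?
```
['O', 'P']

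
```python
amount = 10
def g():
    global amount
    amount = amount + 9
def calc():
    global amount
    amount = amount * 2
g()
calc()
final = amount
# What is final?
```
38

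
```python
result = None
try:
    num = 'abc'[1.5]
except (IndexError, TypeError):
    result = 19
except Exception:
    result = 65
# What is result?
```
19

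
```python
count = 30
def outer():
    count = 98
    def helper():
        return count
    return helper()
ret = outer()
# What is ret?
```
98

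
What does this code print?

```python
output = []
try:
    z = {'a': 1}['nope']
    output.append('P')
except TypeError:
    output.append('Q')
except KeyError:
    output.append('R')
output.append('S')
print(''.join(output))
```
RS

KeyError is caught by its specific handler, not TypeError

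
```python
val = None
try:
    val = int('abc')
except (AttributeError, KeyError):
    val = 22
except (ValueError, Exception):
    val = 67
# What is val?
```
67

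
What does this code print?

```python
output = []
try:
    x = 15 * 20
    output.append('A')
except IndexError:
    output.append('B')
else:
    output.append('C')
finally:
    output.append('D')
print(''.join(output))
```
ACD

else runs before finally when no exception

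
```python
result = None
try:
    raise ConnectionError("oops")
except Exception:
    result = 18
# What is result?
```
18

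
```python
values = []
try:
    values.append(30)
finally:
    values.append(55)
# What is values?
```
[30, 55]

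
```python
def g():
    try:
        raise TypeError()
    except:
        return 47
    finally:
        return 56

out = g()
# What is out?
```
56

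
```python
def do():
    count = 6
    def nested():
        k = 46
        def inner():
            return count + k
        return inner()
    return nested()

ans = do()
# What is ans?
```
52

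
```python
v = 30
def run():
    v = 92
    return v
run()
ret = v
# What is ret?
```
30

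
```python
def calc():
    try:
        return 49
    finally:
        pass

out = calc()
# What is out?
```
49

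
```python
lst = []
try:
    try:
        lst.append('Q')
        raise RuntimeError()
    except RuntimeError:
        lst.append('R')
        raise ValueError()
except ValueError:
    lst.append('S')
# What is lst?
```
['Q', 'R', 'S']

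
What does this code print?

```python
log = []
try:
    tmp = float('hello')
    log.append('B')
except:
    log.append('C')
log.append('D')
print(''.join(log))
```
CD

Exception raised in try, caught by bare except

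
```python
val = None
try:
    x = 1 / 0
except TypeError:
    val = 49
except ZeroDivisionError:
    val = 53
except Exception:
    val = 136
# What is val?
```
53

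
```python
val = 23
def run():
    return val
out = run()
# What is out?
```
23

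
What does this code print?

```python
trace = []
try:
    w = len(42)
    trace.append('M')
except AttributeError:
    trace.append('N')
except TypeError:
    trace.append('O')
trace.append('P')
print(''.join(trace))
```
OP

TypeError is caught by its specific handler, not AttributeError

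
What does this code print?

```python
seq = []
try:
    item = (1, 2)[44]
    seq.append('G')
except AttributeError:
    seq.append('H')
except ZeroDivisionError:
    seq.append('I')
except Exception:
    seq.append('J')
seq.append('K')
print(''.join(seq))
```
JK

IndexError not specifically caught, falls to Exception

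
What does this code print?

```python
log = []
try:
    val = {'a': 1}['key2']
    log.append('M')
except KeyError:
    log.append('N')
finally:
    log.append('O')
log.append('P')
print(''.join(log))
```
NOP

finally always runs, even after exception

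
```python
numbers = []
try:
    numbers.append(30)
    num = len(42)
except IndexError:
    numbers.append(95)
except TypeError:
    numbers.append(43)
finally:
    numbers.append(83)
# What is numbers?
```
[30, 43, 83]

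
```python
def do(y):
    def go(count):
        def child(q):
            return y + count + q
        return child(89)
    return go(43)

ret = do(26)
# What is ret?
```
158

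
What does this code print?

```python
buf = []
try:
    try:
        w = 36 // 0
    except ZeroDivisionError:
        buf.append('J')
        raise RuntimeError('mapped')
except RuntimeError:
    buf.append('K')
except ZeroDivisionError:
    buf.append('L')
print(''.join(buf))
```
JK

New RuntimeError raised, caught by outer RuntimeError handler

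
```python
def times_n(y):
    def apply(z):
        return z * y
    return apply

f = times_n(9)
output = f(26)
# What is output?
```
234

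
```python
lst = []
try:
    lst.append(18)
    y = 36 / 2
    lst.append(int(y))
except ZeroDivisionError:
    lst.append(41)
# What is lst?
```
[18, 18]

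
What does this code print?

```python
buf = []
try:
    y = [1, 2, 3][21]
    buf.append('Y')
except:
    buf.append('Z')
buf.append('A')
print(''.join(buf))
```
ZA

Exception raised in try, caught by bare except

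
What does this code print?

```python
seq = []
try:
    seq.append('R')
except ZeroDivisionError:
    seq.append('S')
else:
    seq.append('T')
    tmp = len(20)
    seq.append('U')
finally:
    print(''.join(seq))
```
RT

Try succeeds, else appends 'T', TypeError in else is uncaught, finally prints before exception propagates ('U' never appended)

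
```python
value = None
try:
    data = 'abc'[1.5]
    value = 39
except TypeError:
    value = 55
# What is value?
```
55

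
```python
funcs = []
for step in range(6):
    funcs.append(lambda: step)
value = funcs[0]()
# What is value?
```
5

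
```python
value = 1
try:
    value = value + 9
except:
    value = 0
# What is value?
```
10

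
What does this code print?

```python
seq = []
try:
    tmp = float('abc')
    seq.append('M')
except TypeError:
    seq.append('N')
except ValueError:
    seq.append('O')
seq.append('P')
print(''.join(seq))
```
OP

ValueError is caught by its specific handler, not TypeError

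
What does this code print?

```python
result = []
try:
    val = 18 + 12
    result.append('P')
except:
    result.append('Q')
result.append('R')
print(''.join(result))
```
PR

No exception, try block completes normally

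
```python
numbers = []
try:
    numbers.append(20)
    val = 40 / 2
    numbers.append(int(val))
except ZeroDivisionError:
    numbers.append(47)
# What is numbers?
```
[20, 20]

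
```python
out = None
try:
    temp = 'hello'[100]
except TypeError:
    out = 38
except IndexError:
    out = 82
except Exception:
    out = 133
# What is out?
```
82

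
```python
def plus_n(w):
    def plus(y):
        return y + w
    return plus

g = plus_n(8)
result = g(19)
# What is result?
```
27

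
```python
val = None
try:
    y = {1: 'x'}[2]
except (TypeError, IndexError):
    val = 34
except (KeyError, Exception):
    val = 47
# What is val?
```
47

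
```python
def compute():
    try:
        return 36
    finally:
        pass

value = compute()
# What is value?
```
36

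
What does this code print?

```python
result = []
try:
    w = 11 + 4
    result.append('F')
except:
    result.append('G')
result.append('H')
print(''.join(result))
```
FH

No exception, try block completes normally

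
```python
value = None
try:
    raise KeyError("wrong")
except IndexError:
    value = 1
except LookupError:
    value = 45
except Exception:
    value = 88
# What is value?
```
45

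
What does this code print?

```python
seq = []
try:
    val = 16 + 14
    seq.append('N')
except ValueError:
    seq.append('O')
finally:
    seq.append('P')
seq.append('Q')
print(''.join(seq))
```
NPQ

finally runs after normal execution too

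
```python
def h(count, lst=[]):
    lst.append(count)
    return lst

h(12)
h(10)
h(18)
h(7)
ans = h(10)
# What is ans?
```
[12, 10, 18, 7, 10]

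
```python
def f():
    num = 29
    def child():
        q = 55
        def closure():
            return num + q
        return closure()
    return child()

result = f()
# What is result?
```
84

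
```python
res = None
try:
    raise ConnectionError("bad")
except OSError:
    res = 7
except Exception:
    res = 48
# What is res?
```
7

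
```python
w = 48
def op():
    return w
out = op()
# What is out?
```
48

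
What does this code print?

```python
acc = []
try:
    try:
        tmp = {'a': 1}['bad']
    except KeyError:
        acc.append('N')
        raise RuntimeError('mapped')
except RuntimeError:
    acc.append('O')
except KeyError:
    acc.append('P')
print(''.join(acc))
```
NO

New RuntimeError raised, caught by outer RuntimeError handler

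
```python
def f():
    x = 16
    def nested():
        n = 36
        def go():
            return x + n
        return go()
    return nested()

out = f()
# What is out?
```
52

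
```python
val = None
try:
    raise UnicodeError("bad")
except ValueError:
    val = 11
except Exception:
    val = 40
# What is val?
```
11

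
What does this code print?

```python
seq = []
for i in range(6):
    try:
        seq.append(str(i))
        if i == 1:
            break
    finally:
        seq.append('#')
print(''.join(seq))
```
0#1#

finally runs even when breaking out of loop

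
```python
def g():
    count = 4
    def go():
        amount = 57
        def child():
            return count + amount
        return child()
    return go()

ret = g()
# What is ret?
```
61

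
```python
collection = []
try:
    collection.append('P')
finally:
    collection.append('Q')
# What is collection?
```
['P', 'Q']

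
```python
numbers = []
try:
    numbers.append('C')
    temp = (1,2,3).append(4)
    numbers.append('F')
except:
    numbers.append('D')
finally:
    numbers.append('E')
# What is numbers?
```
['C', 'D', 'E']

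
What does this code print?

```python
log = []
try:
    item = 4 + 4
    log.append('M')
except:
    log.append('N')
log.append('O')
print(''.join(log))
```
MO

No exception, try block completes normally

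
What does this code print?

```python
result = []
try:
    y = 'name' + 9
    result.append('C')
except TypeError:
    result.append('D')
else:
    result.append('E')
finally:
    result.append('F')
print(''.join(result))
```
DF

Exception: except runs, else skipped, finally runs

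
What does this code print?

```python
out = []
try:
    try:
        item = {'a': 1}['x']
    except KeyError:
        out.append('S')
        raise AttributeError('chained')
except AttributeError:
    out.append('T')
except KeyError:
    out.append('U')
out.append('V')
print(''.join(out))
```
STV

AttributeError raised and caught, original KeyError not re-raised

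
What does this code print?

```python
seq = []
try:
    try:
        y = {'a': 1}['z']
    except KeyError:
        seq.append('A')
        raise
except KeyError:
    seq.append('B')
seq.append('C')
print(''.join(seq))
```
ABC

raise without argument re-raises current exception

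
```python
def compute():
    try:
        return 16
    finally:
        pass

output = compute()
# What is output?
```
16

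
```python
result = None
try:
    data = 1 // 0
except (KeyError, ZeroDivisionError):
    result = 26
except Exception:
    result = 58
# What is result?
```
26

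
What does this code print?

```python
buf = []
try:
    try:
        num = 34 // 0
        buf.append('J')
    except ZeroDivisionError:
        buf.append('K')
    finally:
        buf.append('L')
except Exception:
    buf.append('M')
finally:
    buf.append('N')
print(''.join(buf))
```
KLN

Both finally blocks run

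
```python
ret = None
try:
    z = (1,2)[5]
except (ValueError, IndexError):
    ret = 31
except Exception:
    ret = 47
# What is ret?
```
31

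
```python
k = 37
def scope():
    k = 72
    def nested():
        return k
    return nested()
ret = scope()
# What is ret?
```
72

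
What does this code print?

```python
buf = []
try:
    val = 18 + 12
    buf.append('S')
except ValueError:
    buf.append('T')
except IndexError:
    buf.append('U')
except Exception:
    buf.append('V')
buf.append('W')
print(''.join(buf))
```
SW

No exception, try block completes normally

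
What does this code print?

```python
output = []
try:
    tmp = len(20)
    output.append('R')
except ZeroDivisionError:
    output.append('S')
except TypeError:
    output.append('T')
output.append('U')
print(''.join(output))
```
TU

TypeError is caught by its specific handler, not ZeroDivisionError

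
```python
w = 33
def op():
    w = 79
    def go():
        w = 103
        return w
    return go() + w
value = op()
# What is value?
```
182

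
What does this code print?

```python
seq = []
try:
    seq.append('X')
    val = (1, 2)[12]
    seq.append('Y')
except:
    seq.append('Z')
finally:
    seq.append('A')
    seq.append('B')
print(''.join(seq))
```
XZAB

Code before exception runs, then except, then all of finally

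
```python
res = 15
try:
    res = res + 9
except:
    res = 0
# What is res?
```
24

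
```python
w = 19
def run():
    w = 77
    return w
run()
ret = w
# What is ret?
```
19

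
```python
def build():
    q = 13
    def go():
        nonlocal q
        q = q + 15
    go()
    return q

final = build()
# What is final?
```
28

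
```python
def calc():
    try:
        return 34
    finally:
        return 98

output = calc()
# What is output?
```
98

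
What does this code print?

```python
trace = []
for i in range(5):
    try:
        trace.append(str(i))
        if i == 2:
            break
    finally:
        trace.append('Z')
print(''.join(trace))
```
0Z1Z2Z

finally runs even when breaking out of loop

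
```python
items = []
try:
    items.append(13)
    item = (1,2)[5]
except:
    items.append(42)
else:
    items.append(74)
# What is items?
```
[13, 42]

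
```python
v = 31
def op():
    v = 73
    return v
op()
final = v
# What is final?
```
31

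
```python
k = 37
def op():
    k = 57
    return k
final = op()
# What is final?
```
57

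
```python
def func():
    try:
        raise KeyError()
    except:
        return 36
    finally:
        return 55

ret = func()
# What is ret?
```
55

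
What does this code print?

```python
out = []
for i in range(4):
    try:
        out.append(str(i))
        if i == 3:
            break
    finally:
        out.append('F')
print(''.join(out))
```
0F1F2F3F

finally runs even when breaking out of loop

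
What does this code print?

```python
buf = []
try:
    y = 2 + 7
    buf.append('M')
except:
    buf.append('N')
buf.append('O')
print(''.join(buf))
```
MO

No exception, try block completes normally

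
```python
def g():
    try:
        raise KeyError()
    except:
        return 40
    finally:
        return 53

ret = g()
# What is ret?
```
53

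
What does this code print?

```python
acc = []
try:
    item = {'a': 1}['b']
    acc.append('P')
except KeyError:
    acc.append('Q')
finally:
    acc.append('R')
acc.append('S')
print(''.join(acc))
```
QRS

finally always runs, even after exception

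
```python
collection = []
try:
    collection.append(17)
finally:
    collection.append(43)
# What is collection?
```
[17, 43]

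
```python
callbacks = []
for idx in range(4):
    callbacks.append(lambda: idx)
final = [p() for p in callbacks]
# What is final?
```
[3, 3, 3, 3]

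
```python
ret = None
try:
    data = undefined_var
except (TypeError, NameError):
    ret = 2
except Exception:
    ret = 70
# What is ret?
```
2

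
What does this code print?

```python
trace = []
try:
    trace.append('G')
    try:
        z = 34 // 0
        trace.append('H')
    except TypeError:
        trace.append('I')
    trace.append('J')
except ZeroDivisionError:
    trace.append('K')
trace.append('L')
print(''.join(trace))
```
GKL

Inner handler doesn't match, propagates to outer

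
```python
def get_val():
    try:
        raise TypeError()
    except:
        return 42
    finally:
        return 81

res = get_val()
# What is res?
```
81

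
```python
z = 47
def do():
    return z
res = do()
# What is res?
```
47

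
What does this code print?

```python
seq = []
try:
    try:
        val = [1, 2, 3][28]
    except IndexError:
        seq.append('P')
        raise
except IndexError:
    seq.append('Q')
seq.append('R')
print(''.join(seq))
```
PQR

raise without argument re-raises current exception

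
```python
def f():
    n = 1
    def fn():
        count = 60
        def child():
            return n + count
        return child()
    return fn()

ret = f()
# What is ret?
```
61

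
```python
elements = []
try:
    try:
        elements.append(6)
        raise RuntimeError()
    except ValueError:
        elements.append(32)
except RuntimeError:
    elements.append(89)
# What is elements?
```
[6, 89]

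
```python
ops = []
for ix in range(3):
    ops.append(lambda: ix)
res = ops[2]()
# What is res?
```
2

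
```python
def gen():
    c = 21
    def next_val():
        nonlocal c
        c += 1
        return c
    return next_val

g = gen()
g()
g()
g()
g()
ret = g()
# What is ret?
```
26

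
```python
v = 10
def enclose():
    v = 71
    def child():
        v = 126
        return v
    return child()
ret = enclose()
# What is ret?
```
126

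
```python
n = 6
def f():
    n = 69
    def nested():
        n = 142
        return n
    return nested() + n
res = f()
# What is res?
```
211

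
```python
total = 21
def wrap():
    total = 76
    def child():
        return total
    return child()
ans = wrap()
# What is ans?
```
76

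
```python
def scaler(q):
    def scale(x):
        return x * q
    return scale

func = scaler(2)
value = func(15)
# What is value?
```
30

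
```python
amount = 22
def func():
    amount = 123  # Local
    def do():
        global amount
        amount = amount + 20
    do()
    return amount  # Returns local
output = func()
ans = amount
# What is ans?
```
42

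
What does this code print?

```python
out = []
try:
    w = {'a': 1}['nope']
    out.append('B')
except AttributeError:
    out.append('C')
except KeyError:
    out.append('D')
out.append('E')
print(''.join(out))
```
DE

KeyError is caught by its specific handler, not AttributeError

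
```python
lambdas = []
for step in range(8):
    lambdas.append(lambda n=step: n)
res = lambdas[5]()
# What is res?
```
5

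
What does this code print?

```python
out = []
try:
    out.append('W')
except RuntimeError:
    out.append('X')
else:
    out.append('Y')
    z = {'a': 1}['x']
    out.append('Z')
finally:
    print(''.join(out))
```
WY

Try succeeds, else appends 'Y', KeyError in else is uncaught, finally prints before exception propagates ('Z' never appended)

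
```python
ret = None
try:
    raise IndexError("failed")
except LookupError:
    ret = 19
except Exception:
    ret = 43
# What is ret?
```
19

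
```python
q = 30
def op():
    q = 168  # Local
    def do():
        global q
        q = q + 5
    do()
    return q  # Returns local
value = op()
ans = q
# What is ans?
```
35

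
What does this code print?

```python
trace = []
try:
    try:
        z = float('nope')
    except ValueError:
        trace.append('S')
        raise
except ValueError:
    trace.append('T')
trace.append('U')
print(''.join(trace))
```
STU

raise without argument re-raises current exception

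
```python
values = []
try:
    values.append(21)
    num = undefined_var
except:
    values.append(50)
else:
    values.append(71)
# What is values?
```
[21, 50]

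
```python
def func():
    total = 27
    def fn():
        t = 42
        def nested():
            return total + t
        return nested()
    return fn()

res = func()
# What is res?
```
69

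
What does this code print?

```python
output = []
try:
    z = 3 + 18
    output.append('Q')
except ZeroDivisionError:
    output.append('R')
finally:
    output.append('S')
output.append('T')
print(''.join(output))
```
QST

finally runs after normal execution too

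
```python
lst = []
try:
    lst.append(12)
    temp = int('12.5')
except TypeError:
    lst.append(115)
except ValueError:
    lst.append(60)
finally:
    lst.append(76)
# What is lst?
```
[12, 60, 76]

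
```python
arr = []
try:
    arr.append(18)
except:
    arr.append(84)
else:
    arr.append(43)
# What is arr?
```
[18, 43]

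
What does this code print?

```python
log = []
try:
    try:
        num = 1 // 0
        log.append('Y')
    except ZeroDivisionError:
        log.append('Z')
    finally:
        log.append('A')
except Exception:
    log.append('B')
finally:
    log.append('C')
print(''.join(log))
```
ZAC

Both finally blocks run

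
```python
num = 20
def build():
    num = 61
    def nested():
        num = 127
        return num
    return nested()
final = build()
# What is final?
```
127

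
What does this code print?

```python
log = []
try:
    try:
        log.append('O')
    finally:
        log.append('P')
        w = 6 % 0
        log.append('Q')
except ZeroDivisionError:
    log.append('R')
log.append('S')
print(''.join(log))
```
OPRS

Exception in inner finally caught by outer except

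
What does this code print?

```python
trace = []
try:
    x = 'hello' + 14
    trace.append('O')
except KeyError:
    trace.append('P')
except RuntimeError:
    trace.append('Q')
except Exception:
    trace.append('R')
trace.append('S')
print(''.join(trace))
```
RS

TypeError not specifically caught, falls to Exception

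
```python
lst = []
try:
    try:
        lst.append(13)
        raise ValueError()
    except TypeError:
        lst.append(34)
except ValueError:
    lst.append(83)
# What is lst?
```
[13, 83]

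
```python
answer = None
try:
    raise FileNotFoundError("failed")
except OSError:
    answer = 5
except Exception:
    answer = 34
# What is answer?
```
5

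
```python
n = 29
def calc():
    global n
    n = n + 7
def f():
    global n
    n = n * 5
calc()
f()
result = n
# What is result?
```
180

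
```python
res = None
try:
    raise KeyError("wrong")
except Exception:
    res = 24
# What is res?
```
24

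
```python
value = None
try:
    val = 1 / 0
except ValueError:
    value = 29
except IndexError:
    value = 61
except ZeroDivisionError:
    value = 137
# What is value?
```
137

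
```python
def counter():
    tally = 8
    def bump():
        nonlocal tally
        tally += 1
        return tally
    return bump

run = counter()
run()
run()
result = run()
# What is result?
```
11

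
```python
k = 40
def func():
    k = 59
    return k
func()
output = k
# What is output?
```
40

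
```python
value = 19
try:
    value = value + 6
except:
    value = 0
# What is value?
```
25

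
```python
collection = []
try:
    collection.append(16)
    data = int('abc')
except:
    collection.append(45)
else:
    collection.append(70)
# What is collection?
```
[16, 45]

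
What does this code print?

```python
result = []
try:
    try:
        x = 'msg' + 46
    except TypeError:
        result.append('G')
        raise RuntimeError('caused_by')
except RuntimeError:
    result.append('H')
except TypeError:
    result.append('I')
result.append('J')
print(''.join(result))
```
GHJ

RuntimeError raised and caught, original TypeError not re-raised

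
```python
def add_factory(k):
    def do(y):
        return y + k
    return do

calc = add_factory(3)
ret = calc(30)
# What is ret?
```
33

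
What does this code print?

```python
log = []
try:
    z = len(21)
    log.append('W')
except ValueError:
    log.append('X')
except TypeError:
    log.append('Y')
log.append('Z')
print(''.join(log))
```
YZ

TypeError is caught by its specific handler, not ValueError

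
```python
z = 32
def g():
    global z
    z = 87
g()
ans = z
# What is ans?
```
87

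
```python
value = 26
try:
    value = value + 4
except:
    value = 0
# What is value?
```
30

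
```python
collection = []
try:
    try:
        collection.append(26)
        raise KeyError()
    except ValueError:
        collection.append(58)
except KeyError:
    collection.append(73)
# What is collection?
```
[26, 73]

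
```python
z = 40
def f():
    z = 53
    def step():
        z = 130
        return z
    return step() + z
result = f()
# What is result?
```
183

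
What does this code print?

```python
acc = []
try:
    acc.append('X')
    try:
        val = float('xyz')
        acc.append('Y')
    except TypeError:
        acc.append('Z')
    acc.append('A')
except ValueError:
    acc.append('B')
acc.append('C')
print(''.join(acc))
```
XBC

Inner handler doesn't match, propagates to outer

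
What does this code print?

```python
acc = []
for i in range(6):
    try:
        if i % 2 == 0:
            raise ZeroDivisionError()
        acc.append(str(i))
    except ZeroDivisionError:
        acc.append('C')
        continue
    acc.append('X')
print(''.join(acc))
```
C1XC3XC5X

continue in except skips rest of loop body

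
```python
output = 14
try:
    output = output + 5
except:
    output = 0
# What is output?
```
19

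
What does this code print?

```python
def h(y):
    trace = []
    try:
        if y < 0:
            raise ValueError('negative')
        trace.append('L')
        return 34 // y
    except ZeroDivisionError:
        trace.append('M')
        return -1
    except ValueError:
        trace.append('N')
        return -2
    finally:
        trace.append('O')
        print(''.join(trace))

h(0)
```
LMO

y=0 causes ZeroDivisionError, caught, finally prints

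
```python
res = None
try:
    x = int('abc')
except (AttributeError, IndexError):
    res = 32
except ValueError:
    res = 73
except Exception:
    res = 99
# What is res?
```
73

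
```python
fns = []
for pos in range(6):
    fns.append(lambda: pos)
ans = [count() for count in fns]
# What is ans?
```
[5, 5, 5, 5, 5, 5]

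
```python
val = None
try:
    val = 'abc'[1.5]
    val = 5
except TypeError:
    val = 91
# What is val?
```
91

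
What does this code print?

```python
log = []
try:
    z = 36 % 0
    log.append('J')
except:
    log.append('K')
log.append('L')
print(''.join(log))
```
KL

Exception raised in try, caught by bare except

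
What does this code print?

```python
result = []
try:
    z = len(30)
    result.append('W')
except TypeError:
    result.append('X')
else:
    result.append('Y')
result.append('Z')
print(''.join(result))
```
XZ

else block skipped when exception is caught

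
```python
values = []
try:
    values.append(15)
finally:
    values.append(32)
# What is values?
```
[15, 32]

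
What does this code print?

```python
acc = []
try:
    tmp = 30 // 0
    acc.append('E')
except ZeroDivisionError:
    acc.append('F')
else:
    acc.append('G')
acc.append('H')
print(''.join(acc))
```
FH

else block skipped when exception is caught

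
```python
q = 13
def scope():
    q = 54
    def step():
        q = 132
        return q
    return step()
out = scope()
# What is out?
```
132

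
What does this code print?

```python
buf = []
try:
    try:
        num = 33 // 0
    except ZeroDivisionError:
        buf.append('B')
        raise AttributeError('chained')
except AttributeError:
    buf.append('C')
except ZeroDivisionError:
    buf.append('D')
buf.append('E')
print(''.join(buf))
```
BCE

AttributeError raised and caught, original ZeroDivisionError not re-raised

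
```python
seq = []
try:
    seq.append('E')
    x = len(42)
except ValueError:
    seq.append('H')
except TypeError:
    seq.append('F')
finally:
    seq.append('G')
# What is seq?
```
['E', 'F', 'G']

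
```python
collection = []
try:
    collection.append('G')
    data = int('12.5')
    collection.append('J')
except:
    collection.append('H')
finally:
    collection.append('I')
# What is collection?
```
['G', 'H', 'I']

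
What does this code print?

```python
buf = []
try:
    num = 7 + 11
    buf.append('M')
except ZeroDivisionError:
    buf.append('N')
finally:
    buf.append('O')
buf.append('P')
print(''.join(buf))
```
MOP

finally runs after normal execution too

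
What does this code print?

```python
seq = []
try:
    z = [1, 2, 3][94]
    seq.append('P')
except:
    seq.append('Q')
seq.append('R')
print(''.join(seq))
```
QR

Exception raised in try, caught by bare except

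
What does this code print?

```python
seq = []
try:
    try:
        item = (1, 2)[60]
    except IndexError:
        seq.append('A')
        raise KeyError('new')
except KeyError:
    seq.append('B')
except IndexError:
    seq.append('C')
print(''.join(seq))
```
AB

New KeyError raised, caught by outer KeyError handler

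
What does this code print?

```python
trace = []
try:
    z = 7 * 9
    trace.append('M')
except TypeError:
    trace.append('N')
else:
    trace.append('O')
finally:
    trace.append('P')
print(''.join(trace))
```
MOP

else runs before finally when no exception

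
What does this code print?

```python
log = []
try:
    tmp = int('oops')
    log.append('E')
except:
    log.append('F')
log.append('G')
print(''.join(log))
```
FG

Exception raised in try, caught by bare except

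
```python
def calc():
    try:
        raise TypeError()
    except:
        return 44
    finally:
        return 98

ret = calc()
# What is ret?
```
98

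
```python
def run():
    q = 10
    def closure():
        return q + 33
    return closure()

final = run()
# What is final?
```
43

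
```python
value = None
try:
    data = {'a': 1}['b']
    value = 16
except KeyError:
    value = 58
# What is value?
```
58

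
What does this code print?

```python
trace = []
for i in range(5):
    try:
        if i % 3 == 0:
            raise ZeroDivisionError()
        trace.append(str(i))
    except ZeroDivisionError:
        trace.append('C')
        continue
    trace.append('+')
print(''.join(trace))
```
C1+2+C4+

continue in except skips rest of loop body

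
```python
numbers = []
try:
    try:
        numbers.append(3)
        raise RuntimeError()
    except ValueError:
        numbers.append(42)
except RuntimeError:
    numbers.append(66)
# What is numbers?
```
[3, 66]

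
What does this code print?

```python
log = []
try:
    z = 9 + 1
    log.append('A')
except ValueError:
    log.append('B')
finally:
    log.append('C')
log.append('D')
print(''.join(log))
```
ACD

finally runs after normal execution too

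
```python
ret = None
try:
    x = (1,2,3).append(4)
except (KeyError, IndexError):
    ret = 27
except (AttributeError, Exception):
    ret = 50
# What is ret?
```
50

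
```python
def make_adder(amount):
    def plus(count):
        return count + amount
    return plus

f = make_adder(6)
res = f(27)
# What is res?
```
33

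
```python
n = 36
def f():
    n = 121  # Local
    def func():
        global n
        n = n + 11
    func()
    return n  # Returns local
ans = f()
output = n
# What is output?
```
47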